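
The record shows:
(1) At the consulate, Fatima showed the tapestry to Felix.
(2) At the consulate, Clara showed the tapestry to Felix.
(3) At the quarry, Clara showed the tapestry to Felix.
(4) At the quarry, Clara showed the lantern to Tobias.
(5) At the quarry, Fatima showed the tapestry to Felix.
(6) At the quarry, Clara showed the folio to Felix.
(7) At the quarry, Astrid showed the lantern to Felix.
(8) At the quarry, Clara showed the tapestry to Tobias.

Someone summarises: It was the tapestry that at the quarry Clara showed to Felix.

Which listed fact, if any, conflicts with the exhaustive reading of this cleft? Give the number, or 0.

6

Focus of the cleft: "the tapestry" (the thing). Presupposed background: same agent, recipient, setting (Clara / Felix / at the quarry).
Exhaustivity: the tapestry is the only thing satisfying that background.
Fact (6) shares the background but with thing = the folio; exhaustivity is violated.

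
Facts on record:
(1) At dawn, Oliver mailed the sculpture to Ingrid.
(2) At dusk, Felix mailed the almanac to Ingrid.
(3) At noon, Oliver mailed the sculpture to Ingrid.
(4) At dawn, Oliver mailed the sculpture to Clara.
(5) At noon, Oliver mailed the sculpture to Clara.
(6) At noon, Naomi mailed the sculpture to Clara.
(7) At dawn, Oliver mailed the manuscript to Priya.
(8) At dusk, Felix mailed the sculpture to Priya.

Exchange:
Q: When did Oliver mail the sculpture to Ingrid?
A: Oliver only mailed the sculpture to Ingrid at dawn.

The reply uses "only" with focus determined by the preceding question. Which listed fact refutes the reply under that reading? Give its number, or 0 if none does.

The question "When did ...?" targets the setting, so in the reply the focus falls on "at dawn".
So "only" ranges over settings; the rest (Oliver as agent and the sculpture as thing and Ingrid as recipient) is presupposed.
Fact (3) keeps Oliver as agent and the sculpture as thing and Ingrid as recipient but has setting = at noon; that refutes the reply.
(Fact (4) would refute a reading with focus on the recipient — but that is not what the question asks.)

3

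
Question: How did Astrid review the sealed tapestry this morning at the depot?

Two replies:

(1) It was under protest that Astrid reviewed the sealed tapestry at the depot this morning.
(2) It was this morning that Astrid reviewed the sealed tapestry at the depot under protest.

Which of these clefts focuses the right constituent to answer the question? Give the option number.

1

The question word "how" targets the manner.
Option (1) clefts "under protest" — that matches what the question asks about.
Option (2) clefts "this morning" — the time, not what was asked.
So the congruent reply is (1).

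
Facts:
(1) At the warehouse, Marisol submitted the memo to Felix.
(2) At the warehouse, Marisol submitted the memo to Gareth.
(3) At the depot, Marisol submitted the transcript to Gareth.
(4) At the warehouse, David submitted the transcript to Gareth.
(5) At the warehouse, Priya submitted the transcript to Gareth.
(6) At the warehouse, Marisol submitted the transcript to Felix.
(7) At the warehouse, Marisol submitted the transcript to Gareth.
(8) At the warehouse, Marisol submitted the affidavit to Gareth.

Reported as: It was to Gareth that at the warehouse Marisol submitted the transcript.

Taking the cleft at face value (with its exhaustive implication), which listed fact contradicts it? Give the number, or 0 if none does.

6

Focus of the cleft: "Gareth" (the recipient). Presupposed background: agent = Marisol, thing = the transcript, setting = at the warehouse.
Exhaustivity: Gareth is the only recipient satisfying that background.
Fact (6) shares the background but with recipient = Felix; exhaustivity is violated.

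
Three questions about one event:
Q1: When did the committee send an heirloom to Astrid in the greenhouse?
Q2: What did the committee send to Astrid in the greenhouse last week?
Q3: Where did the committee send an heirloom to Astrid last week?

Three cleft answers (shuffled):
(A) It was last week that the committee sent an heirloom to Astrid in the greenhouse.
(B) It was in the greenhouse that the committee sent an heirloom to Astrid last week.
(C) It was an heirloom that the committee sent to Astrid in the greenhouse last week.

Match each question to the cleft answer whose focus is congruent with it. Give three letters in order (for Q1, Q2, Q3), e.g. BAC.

Q1 asks about the time; cleft (A) focuses "last week", which is the time — so Q1 → A.
Q2 asks about the direct object; cleft (C) focuses "an heirloom", which is the direct object — so Q2 → C.
Q3 asks about the location; cleft (B) focuses "in the greenhouse", which is the location — so Q3 → B.
Mapping: Q1→A, Q2→C, Q3→B.

ACB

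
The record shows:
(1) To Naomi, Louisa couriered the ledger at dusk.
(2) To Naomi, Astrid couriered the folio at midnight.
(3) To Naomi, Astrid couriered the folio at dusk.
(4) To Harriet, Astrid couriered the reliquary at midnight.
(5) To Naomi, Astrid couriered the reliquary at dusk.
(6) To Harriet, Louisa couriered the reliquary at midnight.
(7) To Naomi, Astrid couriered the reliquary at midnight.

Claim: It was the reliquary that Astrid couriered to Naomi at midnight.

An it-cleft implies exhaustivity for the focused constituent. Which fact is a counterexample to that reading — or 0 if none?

2

Focus of the cleft: "the reliquary" (the thing). Presupposed background: agent = Astrid, recipient = Naomi, setting = at midnight.
Exhaustivity: the reliquary is the only thing satisfying that background.
Fact (2) shares the background but with thing = the folio; exhaustivity is violated.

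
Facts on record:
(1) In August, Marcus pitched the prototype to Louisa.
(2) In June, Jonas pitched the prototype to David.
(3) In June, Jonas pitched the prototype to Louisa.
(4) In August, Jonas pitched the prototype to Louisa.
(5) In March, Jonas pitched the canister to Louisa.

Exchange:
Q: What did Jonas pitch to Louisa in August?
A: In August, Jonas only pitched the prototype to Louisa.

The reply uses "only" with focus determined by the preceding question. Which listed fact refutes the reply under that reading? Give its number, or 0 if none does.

Answering "What did ...?" puts focus on the thing — here, "the prototype".
So "only" ranges over things; the rest (agent = Jonas, recipient = Louisa, setting = in August) is presupposed.
No fact keeps agent = Jonas, recipient = Louisa, setting = in August while changing the thing; every other fact differs on something backgrounded. The reply stands.
(Fact (3) would refute a reading with focus on the setting — but that is not what the question asks.)

0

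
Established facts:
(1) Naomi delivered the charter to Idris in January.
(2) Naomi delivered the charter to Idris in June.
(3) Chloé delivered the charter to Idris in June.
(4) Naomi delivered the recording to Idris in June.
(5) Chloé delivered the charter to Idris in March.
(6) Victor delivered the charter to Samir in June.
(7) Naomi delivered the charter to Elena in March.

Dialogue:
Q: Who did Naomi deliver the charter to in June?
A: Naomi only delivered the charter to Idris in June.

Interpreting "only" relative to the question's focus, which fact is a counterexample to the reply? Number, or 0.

0

The question "Who did ... to ...?" targets the recipient, so in the reply the focus falls on "Idris".
"Only" then excludes alternative recipients while the background — agent = Naomi, thing = the charter, setting = in June — is held fixed.
No fact keeps agent = Naomi, thing = the charter, setting = in June while changing the recipient; every other fact differs on something backgrounded. The reply stands.
(Fact (1) would refute a reading with focus on the setting — but that is not what the question asks.)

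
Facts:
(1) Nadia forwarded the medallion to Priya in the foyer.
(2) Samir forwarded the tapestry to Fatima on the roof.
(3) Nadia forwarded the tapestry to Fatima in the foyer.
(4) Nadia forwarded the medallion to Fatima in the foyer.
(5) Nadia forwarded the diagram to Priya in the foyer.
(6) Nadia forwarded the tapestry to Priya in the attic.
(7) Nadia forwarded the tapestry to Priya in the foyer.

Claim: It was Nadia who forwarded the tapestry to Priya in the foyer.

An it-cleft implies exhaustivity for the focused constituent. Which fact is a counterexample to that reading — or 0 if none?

0

The cleft puts "Nadia" in focus and presupposes the open proposition with the tapestry as thing and Priya as recipient and in the foyer as setting.
The exhaustive reading says no other agent fits that background.
No listed fact matches the background with a different agent. Exhaustivity holds.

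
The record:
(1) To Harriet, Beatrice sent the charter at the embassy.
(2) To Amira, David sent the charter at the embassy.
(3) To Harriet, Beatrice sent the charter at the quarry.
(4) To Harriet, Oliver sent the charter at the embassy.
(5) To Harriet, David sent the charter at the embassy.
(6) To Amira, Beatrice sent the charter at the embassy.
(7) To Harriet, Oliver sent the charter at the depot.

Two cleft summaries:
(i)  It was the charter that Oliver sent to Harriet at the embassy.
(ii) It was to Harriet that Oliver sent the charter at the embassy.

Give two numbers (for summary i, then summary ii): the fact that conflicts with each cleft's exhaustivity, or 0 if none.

Summary (i) focuses "the charter" (the thing); background agent = Oliver, recipient = Harriet, setting = at the embassy. No fact matches that background with a different thing, so 0.
Summary (ii) focuses "Harriet" (the recipient); background agent = Oliver, thing = the charter, setting = at the embassy. No fact matches that background with a different recipient, so 0.

0, 0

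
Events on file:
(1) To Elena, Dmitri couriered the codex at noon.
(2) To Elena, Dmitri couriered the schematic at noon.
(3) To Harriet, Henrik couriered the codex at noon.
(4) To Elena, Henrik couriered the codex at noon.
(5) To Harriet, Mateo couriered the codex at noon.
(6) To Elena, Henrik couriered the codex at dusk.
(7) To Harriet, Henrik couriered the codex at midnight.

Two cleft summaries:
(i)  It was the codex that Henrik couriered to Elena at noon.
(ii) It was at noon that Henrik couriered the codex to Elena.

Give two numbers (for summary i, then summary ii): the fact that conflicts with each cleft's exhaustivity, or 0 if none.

(i): focus "the codex". No fact shares same agent, recipient, setting (Henrik / Elena / at noon) with a different thing. 0.
(ii): focus "at noon". Looking for same agent, thing, recipient (Henrik / the codex / Elena) with some other setting — fact (6) has at dusk there. Refuted.

0, 6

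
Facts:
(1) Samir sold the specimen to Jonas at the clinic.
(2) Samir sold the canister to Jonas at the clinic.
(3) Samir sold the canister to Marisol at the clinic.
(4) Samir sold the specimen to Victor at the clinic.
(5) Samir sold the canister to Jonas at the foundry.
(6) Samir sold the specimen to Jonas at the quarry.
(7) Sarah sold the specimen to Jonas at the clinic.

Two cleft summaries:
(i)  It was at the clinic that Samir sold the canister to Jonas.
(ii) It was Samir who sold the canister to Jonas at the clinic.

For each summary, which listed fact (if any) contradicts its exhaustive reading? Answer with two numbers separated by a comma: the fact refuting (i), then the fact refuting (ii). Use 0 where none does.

5, 0

Summary (i) focuses "at the clinic" (the setting); background same agent, thing, recipient (Samir / the canister / Jonas). Fact (5) matches that background with setting = at the foundry — refutes (i).
Summary (ii) focuses "Samir" (the agent); background same thing, recipient, setting (the canister / Jonas / at the clinic). No fact matches that background with a different agent, so 0.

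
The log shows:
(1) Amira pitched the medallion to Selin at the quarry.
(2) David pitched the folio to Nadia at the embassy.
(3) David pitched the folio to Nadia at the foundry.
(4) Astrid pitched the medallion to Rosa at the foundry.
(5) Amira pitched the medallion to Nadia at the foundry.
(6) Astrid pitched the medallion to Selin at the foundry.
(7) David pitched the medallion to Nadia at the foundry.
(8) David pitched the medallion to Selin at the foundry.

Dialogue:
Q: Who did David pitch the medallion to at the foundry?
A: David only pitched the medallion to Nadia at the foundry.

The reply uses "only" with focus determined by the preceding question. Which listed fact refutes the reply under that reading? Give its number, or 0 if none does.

8

Answering "Who did ... to ...?" puts focus on the recipient — here, "Nadia".
"Only" then excludes alternative recipients while the background — same agent, thing, setting (David / the medallion / at the foundry) — is held fixed.
Fact (8) shares the background with a different recipient (Selin) — counterexample.
(Fact (3) would refute a reading with focus on the thing — but that is not what the question asks.)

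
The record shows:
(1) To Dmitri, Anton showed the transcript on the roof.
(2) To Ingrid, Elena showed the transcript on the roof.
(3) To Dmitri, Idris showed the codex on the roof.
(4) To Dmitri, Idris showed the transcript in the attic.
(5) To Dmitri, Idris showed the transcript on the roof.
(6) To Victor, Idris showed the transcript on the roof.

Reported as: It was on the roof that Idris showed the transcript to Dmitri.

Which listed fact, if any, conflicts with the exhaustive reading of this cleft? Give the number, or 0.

The cleft puts "on the roof" in focus and presupposes the open proposition with agent = Idris, thing = the transcript, recipient = Dmitri.
Exhaustivity: on the roof is the only setting satisfying that background.
Fact (4) shares the background but with setting = in the attic; exhaustivity is violated.

4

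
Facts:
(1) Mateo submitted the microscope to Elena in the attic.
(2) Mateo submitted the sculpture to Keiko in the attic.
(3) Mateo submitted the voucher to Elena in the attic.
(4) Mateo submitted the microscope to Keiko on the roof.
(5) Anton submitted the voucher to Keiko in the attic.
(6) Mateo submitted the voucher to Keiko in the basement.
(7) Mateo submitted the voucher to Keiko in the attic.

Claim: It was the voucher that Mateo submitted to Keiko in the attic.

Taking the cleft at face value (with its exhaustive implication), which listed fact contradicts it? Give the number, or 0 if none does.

Focus of the cleft: "the voucher" (the thing). Presupposed background: same agent, recipient, setting (Mateo / Keiko / in the attic).
Exhaustivity: the voucher is the only thing satisfying that background.
But fact (2) also has same agent, recipient, setting (Mateo / Keiko / in the attic), with thing = the sculpture — so the exhaustive reading fails.

2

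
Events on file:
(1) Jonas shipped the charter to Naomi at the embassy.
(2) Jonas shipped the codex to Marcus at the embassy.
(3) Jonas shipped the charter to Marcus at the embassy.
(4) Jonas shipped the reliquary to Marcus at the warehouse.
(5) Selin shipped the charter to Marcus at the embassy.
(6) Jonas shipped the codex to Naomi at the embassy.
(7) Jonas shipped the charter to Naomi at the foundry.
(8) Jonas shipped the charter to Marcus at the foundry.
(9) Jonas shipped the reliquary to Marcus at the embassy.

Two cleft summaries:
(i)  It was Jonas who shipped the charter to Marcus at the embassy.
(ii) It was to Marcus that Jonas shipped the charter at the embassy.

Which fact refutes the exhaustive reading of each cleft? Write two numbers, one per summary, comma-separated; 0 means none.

5, 1

Summary (i) focuses "Jonas" (the agent); background thing = the charter, recipient = Marcus, setting = at the embassy. Fact (5) matches that background with agent = Selin — refutes (i).
Summary (ii) focuses "Marcus" (the recipient); background agent = Jonas, thing = the charter, setting = at the embassy. Fact (1) matches that background with recipient = Naomi — refutes (ii).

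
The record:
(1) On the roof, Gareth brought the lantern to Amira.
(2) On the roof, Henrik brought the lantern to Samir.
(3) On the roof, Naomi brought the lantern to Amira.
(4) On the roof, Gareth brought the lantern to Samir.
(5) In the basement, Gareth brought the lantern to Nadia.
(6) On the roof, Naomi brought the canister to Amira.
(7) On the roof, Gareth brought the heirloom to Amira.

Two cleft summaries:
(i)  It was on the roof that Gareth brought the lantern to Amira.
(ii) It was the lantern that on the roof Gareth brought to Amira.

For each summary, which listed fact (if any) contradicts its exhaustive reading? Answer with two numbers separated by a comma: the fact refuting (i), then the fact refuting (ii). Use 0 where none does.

(i): focus "on the roof". No fact shares Gareth as agent and the lantern as thing and Amira as recipient with a different setting. 0.
(ii): focus "the lantern". Looking for Gareth as agent and Amira as recipient and on the roof as setting with some other thing — fact (7) has the heirloom there. Refuted.

0, 7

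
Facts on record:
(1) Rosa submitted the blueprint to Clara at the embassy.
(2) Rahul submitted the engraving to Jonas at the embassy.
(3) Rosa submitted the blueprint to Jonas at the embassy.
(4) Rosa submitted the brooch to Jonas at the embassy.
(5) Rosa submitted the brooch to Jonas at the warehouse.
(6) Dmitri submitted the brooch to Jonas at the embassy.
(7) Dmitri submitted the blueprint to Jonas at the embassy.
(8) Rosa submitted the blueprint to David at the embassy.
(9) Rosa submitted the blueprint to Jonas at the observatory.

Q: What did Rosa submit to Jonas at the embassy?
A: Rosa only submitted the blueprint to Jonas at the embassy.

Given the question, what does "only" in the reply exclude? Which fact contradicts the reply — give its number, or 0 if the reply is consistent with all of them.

4

The question "What did ...?" targets the thing, so in the reply the focus falls on "the blueprint".
So "only" ranges over things; the rest (agent = Rosa, recipient = Jonas, setting = at the embassy) is presupposed.
Fact (4) shares the background with a different thing (the brooch) — counterexample.
(Fact (9) would refute a reading with focus on the setting — but that is not what the question asks.)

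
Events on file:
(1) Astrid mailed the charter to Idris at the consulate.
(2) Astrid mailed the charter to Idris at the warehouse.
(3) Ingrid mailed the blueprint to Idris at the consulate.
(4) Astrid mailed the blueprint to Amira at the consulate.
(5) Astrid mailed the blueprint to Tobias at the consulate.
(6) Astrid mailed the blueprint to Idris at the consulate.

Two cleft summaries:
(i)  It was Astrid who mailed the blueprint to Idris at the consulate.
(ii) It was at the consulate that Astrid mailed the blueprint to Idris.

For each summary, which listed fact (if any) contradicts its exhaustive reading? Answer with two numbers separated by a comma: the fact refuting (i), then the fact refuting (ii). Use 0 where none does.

Summary (i) focuses "Astrid" (the agent); background the blueprint as thing and Idris as recipient and at the consulate as setting. Fact (3) matches that background with agent = Ingrid — refutes (i).
Summary (ii) focuses "at the consulate" (the setting); background Astrid as agent and the blueprint as thing and Idris as recipient. No fact matches that background with a different setting, so 0.

3, 0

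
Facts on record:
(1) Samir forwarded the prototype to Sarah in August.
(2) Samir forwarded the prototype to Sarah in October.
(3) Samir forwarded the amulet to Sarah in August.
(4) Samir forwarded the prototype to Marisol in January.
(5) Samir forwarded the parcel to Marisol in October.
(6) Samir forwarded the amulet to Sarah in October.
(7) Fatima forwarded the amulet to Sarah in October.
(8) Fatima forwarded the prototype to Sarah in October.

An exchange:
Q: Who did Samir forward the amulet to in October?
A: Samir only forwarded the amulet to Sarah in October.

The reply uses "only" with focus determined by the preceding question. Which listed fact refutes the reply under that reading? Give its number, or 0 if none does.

The question "Who did ... to ...?" targets the recipient, so in the reply the focus falls on "Sarah".
So "only" ranges over recipients; the rest (Samir as agent and the amulet as thing and in October as setting) is presupposed.
No fact keeps Samir as agent and the amulet as thing and in October as setting while changing the recipient; every other fact differs on something backgrounded. The reply stands.
(Fact (2) would refute a reading with focus on the thing — but that is not what the question asks.)

0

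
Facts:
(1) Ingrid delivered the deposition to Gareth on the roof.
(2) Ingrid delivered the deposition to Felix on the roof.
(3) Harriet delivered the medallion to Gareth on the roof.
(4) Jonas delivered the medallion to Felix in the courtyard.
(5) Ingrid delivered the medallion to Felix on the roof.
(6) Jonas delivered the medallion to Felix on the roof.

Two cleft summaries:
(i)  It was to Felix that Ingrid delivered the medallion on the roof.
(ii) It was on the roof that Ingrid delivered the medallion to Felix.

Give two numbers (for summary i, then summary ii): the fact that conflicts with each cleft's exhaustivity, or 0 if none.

0, 0

Summary (i) focuses "Felix" (the recipient); background same agent, thing, setting (Ingrid / the medallion / on the roof). No fact matches that background with a different recipient, so 0.
Summary (ii) focuses "on the roof" (the setting); background same agent, thing, recipient (Ingrid / the medallion / Felix). No fact matches that background with a different setting, so 0.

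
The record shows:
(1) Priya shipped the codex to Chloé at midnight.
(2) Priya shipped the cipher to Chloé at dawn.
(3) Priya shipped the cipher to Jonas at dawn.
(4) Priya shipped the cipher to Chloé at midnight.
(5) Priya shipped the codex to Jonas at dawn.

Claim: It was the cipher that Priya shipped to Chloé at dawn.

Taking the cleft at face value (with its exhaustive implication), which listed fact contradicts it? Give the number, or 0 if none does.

Focus of the cleft: "the cipher" (the thing). Presupposed background: agent = Priya, recipient = Chloé, setting = at dawn.
Exhaustivity: the cipher is the only thing satisfying that background.
No listed fact matches the background with a different thing. Exhaustivity holds.

0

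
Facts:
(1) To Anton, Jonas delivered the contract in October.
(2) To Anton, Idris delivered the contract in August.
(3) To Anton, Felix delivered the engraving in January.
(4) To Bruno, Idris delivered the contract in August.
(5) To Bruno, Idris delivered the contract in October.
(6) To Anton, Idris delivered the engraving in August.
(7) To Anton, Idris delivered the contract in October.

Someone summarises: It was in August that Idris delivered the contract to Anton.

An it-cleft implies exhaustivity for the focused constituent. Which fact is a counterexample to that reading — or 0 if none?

7

Focus of the cleft: "in August" (the setting). Presupposed background: agent = Idris, thing = the contract, recipient = Anton.
The exhaustive reading says no other setting fits that background.
But fact (7) also has agent = Idris, thing = the contract, recipient = Anton, with setting = in October — so the exhaustive reading fails.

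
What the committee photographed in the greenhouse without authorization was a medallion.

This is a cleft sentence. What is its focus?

a medallion

In a pseudo-cleft "What ... was X", the post-copular constituent X is the focus.
Here the focus is "a medallion". The backgrounded (presupposed) material includes "the committee", "without authorization" and "in the greenhouse".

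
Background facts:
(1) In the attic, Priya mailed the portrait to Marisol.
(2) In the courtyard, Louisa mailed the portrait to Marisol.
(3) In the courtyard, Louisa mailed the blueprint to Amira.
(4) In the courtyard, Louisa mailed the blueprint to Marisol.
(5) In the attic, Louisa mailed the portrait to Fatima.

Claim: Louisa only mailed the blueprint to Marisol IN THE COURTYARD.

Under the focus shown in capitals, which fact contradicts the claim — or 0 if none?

The capitals mark "in the courtyard" as focus. So "only" rules out other settings, with the rest (Louisa as agent and the blueprint as thing and Marisol as recipient) as background.
No fact matches Louisa as agent and the blueprint as thing and Marisol as recipient with a different setting — every other fact differs on at least one backgrounded slot. So no fact refutes it.

0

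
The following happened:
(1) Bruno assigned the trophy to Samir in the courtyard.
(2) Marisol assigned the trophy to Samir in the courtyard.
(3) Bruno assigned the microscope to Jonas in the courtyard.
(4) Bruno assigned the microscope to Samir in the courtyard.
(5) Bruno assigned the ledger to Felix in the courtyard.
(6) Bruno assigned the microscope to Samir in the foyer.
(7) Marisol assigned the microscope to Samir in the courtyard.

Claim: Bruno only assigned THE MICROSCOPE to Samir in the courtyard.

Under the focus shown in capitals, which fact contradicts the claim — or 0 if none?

1

The capitals mark "the microscope" as focus. So "only" rules out other things, with the rest (Bruno as agent and Samir as recipient and in the courtyard as setting) as background.
Fact (1) matches on Bruno as agent and Samir as recipient and in the courtyard as setting, but has thing = the trophy instead. That refutes the claim.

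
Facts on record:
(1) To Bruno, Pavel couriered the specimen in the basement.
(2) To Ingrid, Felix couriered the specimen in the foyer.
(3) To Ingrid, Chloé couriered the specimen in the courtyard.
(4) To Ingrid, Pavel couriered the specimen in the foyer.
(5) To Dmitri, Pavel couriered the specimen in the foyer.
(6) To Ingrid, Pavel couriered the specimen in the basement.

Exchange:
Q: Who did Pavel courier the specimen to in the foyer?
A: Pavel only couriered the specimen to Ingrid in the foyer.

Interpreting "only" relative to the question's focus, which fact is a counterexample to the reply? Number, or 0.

The question "Who did ... to ...?" targets the recipient, so in the reply the focus falls on "Ingrid".
So "only" ranges over recipients; the rest (agent = Pavel, thing = the specimen, setting = in the foyer) is presupposed.
Fact (5) shares the background with a different recipient (Dmitri) — counterexample.
(Fact (6) would refute a reading with focus on the setting — but that is not what the question asks.)

5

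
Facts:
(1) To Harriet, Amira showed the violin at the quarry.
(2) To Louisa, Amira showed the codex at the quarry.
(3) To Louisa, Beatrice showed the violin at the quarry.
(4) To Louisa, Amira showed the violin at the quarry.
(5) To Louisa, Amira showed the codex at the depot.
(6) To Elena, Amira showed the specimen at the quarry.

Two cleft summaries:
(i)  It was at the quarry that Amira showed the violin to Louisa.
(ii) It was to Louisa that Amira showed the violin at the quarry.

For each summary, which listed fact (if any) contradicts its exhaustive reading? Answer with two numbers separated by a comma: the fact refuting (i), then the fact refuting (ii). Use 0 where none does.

0, 1

Summary (i) focuses "at the quarry" (the setting); background same agent, thing, recipient (Amira / the violin / Louisa). No fact matches that background with a different setting, so 0.
Summary (ii) focuses "Louisa" (the recipient); background same agent, thing, setting (Amira / the violin / at the quarry). Fact (1) matches that background with recipient = Harriet — refutes (ii).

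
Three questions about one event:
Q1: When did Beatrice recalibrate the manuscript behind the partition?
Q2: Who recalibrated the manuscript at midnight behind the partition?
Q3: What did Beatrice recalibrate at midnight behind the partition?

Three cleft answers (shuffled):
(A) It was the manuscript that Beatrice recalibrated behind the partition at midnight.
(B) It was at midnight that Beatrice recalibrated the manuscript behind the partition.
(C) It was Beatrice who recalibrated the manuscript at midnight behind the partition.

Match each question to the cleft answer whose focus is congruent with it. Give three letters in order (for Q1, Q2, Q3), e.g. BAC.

Q1 asks about the time; cleft (B) focuses "at midnight", which is the time — so Q1 → B.
Q2 asks about the subject (agent); cleft (C) focuses "Beatrice", which is the subject (agent) — so Q2 → C.
Q3 asks about the direct object; cleft (A) focuses "the manuscript", which is the direct object — so Q3 → A.
Mapping: Q1→B, Q2→C, Q3→A.

BCA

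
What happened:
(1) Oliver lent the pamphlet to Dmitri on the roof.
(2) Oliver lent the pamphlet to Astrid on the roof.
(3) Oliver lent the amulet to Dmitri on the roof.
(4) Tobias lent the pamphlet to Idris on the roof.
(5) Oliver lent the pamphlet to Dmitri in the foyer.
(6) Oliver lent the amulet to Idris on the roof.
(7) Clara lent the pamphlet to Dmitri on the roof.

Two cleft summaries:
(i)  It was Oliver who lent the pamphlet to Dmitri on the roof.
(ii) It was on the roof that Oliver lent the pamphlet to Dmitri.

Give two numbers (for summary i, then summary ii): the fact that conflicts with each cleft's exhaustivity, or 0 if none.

Summary (i) focuses "Oliver" (the agent); background same thing, recipient, setting (the pamphlet / Dmitri / on the roof). Fact (7) matches that background with agent = Clara — refutes (i).
Summary (ii) focuses "on the roof" (the setting); background same agent, thing, recipient (Oliver / the pamphlet / Dmitri). Fact (5) matches that background with setting = in the foyer — refutes (ii).

7, 5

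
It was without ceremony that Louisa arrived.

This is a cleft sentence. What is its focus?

without ceremony

In an it-cleft "It was X that/who ...", the clefted constituent X is the focus; the that/who-clause expresses the presupposed open proposition.
Here the focus is "without ceremony". The backgrounded (presupposed) material includes "Louisa".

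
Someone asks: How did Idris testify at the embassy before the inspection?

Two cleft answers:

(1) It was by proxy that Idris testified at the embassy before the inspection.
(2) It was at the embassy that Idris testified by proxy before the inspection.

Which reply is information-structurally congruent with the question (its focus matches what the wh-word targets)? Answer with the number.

1

The question word "how" targets the manner.
Option (1) clefts "by proxy" — that matches what the question asks about.
Option (2) clefts "at the embassy" — the location, not what was asked.
So the congruent reply is (1).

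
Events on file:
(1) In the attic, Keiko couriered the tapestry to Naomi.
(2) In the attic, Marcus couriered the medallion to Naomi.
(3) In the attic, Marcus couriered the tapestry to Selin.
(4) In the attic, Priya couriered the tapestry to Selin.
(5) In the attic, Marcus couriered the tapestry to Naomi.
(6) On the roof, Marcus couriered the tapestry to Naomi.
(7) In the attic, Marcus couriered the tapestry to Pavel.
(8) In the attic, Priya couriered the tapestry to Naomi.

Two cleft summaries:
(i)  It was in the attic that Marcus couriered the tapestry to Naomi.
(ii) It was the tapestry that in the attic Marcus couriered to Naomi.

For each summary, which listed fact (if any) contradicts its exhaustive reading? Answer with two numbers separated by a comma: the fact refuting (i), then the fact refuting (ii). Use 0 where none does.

6, 2

(i): focus "in the attic". Looking for Marcus as agent and the tapestry as thing and Naomi as recipient with some other setting — fact (6) has on the roof there. Refuted.
(ii): focus "the tapestry". Looking for Marcus as agent and Naomi as recipient and in the attic as setting with some other thing — fact (2) has the medallion there. Refuted.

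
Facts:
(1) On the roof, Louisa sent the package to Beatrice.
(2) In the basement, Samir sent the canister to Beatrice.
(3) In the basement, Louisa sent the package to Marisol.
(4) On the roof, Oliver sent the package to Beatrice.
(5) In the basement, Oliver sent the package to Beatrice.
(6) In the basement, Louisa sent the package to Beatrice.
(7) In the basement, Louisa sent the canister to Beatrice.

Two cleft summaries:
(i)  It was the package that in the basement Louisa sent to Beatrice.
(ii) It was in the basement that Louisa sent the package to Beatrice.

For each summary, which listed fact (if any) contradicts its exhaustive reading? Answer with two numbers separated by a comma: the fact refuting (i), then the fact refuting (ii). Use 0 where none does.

(i): focus "the package". Looking for Louisa as agent and Beatrice as recipient and in the basement as setting with some other thing — fact (7) has the canister there. Refuted.
(ii): focus "in the basement". Looking for Louisa as agent and the package as thing and Beatrice as recipient with some other setting — fact (1) has on the roof there. Refuted.

7, 1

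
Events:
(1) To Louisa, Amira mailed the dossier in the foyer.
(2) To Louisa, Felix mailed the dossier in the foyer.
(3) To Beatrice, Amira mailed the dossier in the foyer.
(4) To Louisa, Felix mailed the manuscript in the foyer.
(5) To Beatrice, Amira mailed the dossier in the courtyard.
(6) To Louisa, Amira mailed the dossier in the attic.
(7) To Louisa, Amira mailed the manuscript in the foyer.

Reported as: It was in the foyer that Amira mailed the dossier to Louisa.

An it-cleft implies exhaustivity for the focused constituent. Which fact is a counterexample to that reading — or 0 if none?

6

The cleft puts "in the foyer" in focus and presupposes the open proposition with same agent, thing, recipient (Amira / the dossier / Louisa).
Exhaustivity: in the foyer is the only setting satisfying that background.
But fact (6) also has same agent, thing, recipient (Amira / the dossier / Louisa), with setting = in the attic — so the exhaustive reading fails.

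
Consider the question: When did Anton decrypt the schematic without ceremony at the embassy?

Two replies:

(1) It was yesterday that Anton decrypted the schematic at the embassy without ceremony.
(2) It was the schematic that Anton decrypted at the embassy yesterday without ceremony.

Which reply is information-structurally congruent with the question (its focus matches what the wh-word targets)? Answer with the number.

The question word "when" targets the time.
Option (1) clefts "yesterday" — that matches what the question asks about.
Option (2) clefts "the schematic" — the direct object, not what was asked.
So the congruent reply is (1).

1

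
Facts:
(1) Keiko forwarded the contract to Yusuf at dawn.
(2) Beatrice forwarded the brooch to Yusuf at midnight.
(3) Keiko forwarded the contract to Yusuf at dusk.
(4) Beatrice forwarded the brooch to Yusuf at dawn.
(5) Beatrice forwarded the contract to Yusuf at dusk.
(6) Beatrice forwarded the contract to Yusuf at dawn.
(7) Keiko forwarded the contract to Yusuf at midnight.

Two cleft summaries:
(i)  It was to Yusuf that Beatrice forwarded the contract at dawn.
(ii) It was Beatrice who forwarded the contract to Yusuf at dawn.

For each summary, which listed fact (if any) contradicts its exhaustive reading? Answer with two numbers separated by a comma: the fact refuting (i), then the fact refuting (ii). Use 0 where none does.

(i): focus "Yusuf". No fact shares agent = Beatrice, thing = the contract, setting = at dawn with a different recipient. 0.
(ii): focus "Beatrice". Looking for thing = the contract, recipient = Yusuf, setting = at dawn with some other agent — fact (1) has Keiko there. Refuted.

0, 1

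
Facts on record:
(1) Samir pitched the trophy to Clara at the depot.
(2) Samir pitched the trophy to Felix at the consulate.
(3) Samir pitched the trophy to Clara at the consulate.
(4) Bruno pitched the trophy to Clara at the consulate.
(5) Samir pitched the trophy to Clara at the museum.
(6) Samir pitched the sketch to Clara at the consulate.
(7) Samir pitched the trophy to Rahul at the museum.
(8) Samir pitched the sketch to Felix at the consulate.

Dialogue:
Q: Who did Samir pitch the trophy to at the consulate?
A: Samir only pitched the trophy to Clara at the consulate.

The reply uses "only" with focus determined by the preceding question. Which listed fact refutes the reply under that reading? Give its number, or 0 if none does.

The question "Who did ... to ...?" targets the recipient, so in the reply the focus falls on "Clara".
"Only" then excludes alternative recipients while the background — same agent, thing, setting (Samir / the trophy / at the consulate) — is held fixed.
Fact (2) shares the background with a different recipient (Felix) — counterexample.
(Fact (1) would refute a reading with focus on the setting — but that is not what the question asks.)

2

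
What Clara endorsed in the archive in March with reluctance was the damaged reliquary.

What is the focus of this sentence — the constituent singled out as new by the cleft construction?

In a pseudo-cleft "What ... was X", the post-copular constituent X is the focus.
Here the focus is "the damaged reliquary". The backgrounded (presupposed) material includes "Clara", "with reluctance", "in the archive" and "in March".

the damaged reliquary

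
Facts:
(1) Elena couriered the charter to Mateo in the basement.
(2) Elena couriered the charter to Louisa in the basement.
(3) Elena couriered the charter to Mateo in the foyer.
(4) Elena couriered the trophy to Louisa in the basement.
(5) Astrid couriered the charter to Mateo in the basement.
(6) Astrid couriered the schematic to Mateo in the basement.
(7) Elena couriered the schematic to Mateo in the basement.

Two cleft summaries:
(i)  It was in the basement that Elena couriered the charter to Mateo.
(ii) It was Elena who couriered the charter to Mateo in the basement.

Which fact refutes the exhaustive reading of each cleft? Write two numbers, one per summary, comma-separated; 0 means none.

3, 5

Summary (i) focuses "in the basement" (the setting); background agent = Elena, thing = the charter, recipient = Mateo. Fact (3) matches that background with setting = in the foyer — refutes (i).
Summary (ii) focuses "Elena" (the agent); background thing = the charter, recipient = Mateo, setting = in the basement. Fact (5) matches that background with agent = Astrid — refutes (ii).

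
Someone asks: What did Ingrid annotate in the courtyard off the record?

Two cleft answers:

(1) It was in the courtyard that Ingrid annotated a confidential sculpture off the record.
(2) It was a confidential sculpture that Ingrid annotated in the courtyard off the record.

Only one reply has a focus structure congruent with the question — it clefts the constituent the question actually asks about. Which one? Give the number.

2

The question word "what" targets the direct object.
Option (1) clefts "in the courtyard" — the location, not what was asked.
Option (2) clefts "a confidential sculpture" — that matches what the question asks about.
So the congruent reply is (2).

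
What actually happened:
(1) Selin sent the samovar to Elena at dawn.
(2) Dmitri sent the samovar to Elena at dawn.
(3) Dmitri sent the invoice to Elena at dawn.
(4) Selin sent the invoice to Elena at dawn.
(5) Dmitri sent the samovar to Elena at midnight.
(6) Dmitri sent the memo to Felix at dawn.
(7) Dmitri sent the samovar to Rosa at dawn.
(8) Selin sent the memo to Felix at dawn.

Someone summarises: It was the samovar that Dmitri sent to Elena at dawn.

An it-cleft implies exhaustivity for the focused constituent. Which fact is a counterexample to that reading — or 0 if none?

The cleft puts "the samovar" in focus and presupposes the open proposition with same agent, recipient, setting (Dmitri / Elena / at dawn).
The exhaustive reading says no other thing fits that background.
But fact (3) also has same agent, recipient, setting (Dmitri / Elena / at dawn), with thing = the invoice — so the exhaustive reading fails.

3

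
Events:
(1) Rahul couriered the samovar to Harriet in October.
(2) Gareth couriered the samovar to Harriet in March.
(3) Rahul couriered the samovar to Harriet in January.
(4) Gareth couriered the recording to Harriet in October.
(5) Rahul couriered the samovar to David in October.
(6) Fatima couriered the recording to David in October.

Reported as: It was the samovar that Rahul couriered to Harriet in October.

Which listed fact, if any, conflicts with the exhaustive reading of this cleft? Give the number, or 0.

0

Focus of the cleft: "the samovar" (the thing). Presupposed background: same agent, recipient, setting (Rahul / Harriet / in October).
Exhaustivity: the samovar is the only thing satisfying that background.
Every other fact differs from the presupposition on some backgrounded slot, so none challenges the exhaustivity.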